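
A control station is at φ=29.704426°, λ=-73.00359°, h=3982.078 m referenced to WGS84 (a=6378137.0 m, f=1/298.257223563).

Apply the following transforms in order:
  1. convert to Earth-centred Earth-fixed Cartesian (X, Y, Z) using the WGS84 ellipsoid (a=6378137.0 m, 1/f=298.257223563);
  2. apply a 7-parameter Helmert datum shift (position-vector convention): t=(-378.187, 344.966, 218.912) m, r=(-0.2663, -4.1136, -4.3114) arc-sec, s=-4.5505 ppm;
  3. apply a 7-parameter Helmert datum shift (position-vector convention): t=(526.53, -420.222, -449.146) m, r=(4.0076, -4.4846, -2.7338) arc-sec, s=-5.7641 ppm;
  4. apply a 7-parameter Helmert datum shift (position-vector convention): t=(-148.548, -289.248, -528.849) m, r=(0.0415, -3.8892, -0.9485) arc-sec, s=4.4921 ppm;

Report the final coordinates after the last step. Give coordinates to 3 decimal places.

start: φ=29.704426°, λ=-73.003590°, h=3982.078 m
→ ECEF (a=6378137.000, f=1/298.257223563): X=1621752.9040, Y=-5305703.7134, Z=3143930.0556
→ Helmert 7p (PV): X=1621193.7365, Y=-5305364.4429, Z=3144173.8541
→ Helmert 7p (PV): X=1621572.2457, Y=-5305836.6602, Z=3143638.7531
→ Helmert 7p (PV): X=1621347.3084, Y=-5306157.8318, Z=3143153.5336

X=1621347.308 m, Y=-5306157.832 m, Z=3143153.534 m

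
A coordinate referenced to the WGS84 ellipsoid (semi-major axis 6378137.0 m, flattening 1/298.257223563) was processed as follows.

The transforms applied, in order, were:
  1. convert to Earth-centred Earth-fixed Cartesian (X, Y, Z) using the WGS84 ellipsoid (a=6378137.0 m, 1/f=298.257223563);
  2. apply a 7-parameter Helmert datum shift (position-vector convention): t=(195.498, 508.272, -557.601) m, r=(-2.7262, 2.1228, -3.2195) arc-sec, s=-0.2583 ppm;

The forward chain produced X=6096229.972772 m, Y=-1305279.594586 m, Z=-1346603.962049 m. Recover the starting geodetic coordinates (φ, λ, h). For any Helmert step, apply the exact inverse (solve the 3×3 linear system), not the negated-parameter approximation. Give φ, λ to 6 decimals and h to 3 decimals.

start: X=6096229.9728, Y=-1305279.5946, Z=-1346603.9620 m
→ Helmert⁻¹: X=6096070.2816, Y=-1305675.2628, Z=-1346001.2274
→ geod (Bowring, a=6378137.000): φ=-12.26286500°, λ=-12.08913600°, h=796.1880 m

φ=-12.262865°, λ=-12.089136°, h=796.188 m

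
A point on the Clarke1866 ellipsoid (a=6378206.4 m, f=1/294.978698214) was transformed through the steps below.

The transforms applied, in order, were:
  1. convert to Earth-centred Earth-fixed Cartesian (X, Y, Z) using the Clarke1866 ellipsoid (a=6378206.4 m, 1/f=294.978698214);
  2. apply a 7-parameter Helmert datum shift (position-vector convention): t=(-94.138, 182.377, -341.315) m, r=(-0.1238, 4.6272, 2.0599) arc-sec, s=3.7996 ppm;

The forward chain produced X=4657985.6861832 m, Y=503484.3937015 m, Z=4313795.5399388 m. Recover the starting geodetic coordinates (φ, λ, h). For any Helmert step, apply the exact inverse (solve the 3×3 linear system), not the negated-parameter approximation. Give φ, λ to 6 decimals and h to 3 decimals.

φ=42.834176°, λ=6.166365°, h=611.463 m

start: X=4657985.6862, Y=503484.3937, Z=4313795.5399 m
→ Helmert⁻¹: X=4657970.3689, Y=503250.9973, Z=4314225.2587
→ geod (Bowring, a=6378206.400): φ=42.83417600°, λ=6.16636500°, h=611.4630 m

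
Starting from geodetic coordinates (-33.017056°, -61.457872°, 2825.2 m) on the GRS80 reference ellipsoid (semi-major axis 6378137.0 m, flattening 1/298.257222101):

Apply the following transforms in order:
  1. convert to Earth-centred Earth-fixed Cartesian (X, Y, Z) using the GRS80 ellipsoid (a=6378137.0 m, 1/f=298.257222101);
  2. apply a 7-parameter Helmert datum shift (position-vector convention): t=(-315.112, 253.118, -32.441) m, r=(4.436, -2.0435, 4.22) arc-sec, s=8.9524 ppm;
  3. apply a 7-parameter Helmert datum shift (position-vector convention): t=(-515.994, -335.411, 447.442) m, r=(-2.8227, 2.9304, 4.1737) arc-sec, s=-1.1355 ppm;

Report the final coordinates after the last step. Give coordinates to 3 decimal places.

X=2558398.781 m, Y=-4704887.940 m, Z=-3456744.156 m

start: φ=-33.017056°, λ=-61.457872°, h=2825.200 m
→ ECEF (a=6378137.000, f=1/298.257222101): X=2559033.2950, Y=-4704900.0409, Z=-3457084.3272
→ Helmert 7p (PV): X=2558871.6017, Y=-4704562.3371, Z=-3457223.5505
→ Helmert 7p (PV): X=2558398.7806, Y=-4704887.9397, Z=-3456744.1555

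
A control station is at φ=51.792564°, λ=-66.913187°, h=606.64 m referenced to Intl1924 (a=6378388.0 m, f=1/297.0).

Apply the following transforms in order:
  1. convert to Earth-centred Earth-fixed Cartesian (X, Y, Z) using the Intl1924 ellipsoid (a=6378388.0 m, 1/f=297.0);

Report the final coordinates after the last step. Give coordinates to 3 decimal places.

X=1550341.421 m, Y=-3637043.946 m, Z=4989135.379 m

start: φ=51.792564°, λ=-66.913187°, h=606.640 m
→ ECEF (a=6378388.000, f=1/297.0): X=1550341.4212, Y=-3637043.9457, Z=4989135.3787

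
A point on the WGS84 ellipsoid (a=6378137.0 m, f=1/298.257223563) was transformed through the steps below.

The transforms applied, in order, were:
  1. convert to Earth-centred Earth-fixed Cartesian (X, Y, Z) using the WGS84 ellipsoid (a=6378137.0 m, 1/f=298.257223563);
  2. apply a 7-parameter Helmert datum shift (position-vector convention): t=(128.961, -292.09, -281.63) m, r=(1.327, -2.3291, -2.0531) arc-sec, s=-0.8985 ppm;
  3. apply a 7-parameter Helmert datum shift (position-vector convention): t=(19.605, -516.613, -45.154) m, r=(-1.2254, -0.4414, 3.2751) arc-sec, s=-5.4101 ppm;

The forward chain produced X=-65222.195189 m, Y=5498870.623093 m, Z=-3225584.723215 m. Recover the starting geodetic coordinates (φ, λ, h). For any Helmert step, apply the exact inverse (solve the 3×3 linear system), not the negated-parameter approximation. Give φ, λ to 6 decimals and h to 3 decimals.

start: X=-65222.1952, Y=5498870.6231, Z=-3225584.7232 m
→ Helmert⁻¹: X=-65161.7349, Y=5499437.1857, Z=-3225524.2087
→ Helmert⁻¹: X=-65381.9163, Y=5499712.8166, Z=-3225280.1206
→ geod (Bowring, a=6378137.000): φ=-30.55563600°, λ=90.68111400°, h=3368.9060 m

φ=-30.555636°, λ=90.681114°, h=3368.906 m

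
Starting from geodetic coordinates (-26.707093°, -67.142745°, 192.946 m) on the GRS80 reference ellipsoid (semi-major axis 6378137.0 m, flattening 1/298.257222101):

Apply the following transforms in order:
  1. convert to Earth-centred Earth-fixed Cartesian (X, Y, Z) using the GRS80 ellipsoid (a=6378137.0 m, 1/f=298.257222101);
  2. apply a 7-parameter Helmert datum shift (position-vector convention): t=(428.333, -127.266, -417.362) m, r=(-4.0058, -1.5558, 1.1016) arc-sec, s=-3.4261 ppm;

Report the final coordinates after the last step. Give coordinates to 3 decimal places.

start: φ=-26.707093°, λ=-67.142745°, h=192.946 m
→ ECEF (a=6378137.000, f=1/298.257222101): X=2214756.2260, Y=-5253993.8162, Z=-2849347.6270
→ Helmert 7p (PV): X=2215226.5228, Y=-5254146.5892, Z=-2849636.4859

X=2215226.523 m, Y=-5254146.589 m, Z=-2849636.486 m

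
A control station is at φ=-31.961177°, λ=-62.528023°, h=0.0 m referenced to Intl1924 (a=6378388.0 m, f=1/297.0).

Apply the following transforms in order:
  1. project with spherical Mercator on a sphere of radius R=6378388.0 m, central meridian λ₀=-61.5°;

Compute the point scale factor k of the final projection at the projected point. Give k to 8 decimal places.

1.17867962

start: φ=-31.961177°, λ=-62.528023°, h=0.000 m
→ into merc (λ₀=-61.5°): φ=-31.96117700°, λ−λ₀=-1.02802300°
scale k = 1.17867962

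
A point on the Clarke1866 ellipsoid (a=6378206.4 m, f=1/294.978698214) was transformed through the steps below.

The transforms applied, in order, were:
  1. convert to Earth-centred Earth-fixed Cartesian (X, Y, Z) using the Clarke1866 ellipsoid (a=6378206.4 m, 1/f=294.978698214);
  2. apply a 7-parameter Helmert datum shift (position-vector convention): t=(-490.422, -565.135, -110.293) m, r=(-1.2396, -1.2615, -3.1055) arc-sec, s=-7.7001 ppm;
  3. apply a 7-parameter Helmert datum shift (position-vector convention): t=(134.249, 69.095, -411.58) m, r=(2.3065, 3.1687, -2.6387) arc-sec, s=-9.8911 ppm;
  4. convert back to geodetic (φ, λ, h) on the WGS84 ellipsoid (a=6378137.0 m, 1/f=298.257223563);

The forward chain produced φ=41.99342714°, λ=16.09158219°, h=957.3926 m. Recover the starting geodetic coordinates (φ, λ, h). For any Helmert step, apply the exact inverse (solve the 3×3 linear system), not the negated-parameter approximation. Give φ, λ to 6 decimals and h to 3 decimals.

start: φ=41.993427°, λ=16.091582°, h=957.393 m
→ ECEF (a=6378137.000, f=1/298.257223563): X=4562164.0272, Y=1316074.9087, Z=4245701.8003
→ Helmert⁻¹: X=4561992.8337, Y=1316124.6732, Z=4246210.7449
→ Helmert⁻¹: X=4562524.5330, Y=1316743.1204, Z=4246333.7445
→ geod (Bowring, a=6378206.400): φ=41.99658200°, λ=16.09812300°, h=1812.2120 m

φ=41.996582°, λ=16.098123°, h=1812.212 m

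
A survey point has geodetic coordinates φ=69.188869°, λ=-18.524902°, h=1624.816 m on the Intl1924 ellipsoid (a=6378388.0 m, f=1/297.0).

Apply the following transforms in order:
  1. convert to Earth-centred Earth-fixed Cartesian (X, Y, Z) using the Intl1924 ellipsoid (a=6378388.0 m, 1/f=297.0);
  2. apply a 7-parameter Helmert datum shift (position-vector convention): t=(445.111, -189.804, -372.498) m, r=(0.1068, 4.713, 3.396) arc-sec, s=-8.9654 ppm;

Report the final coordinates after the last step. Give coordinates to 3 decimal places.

start: φ=69.188869°, λ=-18.524902°, h=1624.816 m
→ ECEF (a=6378388.000, f=1/297.0): X=2155634.5635, Y=-722307.1612, Z=5941147.9503
→ Helmert 7p (PV): X=2156207.9902, Y=-722458.0750, Z=5940672.5593

X=2156207.990 m, Y=-722458.075 m, Z=5940672.559 m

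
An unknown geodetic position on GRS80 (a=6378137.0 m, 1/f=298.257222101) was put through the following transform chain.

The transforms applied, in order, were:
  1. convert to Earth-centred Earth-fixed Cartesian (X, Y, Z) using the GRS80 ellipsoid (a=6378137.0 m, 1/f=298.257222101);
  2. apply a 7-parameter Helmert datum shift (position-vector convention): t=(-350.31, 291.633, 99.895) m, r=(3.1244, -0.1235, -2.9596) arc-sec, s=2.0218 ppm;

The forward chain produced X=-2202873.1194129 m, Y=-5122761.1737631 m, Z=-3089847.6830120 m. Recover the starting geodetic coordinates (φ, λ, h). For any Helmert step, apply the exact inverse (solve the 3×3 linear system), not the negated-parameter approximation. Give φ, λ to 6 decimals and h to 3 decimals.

φ=-29.153705°, λ=-113.263030°, h=2200.748 m

start: X=-2202873.1194, Y=-5122761.1738, Z=-3089847.6830 m
→ Helmert⁻¹: X=-2202446.6971, Y=-5123120.8547, Z=-3089862.4095
→ geod (Bowring, a=6378137.000): φ=-29.15370500°, λ=-113.26303000°, h=2200.7480 m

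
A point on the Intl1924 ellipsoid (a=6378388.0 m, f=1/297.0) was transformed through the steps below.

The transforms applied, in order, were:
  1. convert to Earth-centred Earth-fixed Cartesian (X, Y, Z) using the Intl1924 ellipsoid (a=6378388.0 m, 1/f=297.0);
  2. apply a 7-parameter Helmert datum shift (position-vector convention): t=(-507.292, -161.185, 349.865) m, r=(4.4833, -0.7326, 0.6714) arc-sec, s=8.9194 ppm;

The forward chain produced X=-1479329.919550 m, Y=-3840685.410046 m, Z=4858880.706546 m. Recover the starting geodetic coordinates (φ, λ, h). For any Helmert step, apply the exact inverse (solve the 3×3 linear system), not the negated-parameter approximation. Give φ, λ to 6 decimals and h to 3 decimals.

φ=49.925534°, λ=-111.060065°, h=1335.785 m

start: X=-1479329.9196, Y=-3840685.4100, Z=4858880.7065 m
→ Helmert⁻¹: X=-1478804.6816, Y=-3840379.5523, Z=4858576.2322
→ geod (Bowring, a=6378388.000): φ=49.92553400°, λ=-111.06006500°, h=1335.7850 m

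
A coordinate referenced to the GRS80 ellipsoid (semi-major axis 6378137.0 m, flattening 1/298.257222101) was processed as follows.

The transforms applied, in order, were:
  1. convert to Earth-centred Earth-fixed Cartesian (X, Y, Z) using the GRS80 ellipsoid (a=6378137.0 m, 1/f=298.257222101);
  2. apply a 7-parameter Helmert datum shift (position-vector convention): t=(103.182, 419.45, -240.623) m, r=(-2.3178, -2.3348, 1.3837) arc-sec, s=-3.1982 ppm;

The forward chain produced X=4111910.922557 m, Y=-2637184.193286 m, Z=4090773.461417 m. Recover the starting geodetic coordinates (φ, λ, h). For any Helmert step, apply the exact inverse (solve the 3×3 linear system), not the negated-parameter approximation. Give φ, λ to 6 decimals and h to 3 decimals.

φ=40.133146°, λ=-32.679522°, h=2561.837 m

start: X=4111910.9226, Y=-2637184.1933, Z=4090773.4614 m
→ Helmert⁻¹: X=4111849.5037, Y=-2637685.6328, Z=4090950.9848
→ geod (Bowring, a=6378137.000): φ=40.13314600°, λ=-32.67952200°, h=2561.8370 m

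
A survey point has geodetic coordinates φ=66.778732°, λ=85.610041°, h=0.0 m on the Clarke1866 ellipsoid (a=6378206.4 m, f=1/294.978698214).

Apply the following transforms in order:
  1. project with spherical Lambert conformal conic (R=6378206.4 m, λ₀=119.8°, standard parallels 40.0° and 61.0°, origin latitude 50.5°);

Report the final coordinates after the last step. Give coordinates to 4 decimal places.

E=-1488896.0534 m, N=2157921.0080 m

start: φ=66.778732°, λ=85.610041°, h=0.000 m
→ lcc (R=6378206.4, λ₀=119.8°): E=-1488896.0534, N=2157921.0080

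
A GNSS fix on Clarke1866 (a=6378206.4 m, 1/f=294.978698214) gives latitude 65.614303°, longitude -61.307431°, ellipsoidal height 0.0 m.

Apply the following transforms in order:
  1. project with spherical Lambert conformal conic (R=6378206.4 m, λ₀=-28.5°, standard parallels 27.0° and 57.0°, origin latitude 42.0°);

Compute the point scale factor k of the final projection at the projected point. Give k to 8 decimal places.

start: φ=65.614303°, λ=-61.307431°, h=0.000 m
→ into lcc (λ₀=-28.5°): φ=65.61430300°, λ−λ₀=-32.80743100°
scale k = 1.06543510

1.06543510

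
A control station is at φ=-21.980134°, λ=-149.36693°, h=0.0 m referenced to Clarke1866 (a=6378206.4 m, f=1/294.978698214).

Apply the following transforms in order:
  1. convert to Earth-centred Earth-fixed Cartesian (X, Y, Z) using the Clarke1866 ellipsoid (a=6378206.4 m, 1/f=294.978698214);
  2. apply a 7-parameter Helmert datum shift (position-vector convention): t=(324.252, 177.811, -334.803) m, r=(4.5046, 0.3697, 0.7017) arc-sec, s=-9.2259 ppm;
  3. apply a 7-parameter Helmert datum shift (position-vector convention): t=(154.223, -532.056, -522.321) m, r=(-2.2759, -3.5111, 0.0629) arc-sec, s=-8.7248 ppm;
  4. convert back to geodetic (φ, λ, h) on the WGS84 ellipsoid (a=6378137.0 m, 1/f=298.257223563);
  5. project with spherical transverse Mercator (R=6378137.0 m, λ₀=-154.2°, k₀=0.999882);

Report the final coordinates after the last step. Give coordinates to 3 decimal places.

E=499817.237 m, N=-2455282.916 m

start: φ=-21.980134°, λ=-149.366930°, h=0.000 m
→ ECEF (a=6378206.400, f=1/294.978698214): X=-5091619.0846, Y=-3015143.1153, Z=-2372233.9287
→ Helmert 7p (PV): X=-5091241.8525, Y=-3014903.0015, Z=-2372603.5666
→ Helmert 7p (PV): X=-5091001.9032, Y=-3015436.4844, Z=-2373158.5852
→ geod (Bowring, a=6378137.000): φ=-21.98767937°, λ=-149.36144053°, h=28.4979 m
→ tm (R=6378137.0, λ₀=-154.2°): E=499817.2374, N=-2455282.9156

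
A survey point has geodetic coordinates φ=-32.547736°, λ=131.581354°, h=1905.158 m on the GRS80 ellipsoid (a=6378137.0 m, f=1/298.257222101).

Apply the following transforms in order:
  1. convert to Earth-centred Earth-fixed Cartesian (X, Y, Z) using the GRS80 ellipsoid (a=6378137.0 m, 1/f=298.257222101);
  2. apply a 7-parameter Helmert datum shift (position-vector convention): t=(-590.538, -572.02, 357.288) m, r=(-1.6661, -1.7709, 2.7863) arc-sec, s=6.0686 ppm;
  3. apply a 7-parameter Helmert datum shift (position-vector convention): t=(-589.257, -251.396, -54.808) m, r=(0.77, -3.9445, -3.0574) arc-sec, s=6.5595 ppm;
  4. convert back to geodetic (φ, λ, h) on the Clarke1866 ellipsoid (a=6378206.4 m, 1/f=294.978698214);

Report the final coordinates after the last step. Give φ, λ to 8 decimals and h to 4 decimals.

φ=-32.54781004°, λ=131.59583952°, h=1963.6370 m

start: φ=-32.547736°, λ=131.581354°, h=1905.158 m
→ ECEF (a=6378137.000, f=1/298.257222101): X=-3572758.2514, Y=4026733.1434, Z=-3412811.6509
→ Helmert 7p (PV): X=-3573395.5649, Y=4026109.7305, Z=-3412538.2743
→ Helmert 7p (PV): X=-3573883.3234, Y=4025950.4508, Z=-3412668.7732
→ geod (Bowring, a=6378206.400): φ=-32.54781004°, λ=131.59583952°, h=1963.6370 m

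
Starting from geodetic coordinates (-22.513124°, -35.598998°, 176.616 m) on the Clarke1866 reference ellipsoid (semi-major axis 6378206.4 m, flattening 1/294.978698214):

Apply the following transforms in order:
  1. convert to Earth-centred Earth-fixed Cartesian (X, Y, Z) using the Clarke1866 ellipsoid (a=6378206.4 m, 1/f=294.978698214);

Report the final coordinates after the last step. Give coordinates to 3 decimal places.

start: φ=-22.513124°, λ=-35.598998°, h=176.616 m
→ ECEF (a=6378206.400, f=1/294.978698214): X=4793471.0927, Y=-3431661.4455, Z=-2426925.3733

X=4793471.093 m, Y=-3431661.445 m, Z=-2426925.373 m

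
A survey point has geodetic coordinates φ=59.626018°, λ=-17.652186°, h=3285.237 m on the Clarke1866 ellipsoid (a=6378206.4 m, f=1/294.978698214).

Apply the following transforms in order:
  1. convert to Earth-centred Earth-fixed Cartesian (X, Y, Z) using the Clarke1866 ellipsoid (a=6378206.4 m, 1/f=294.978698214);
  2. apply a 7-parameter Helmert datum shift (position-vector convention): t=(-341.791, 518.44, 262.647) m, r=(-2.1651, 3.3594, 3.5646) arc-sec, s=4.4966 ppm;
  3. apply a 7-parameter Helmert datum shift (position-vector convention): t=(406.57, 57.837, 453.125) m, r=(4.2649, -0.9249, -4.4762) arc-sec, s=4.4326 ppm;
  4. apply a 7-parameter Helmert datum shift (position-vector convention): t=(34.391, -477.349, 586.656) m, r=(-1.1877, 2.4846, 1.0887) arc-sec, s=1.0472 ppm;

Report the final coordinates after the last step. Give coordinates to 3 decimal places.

X=3082851.027 m, Y=-980878.537 m, Z=5483442.711 m

start: φ=59.626018°, λ=-17.652186°, h=3285.237 m
→ ECEF (a=6378206.400, f=1/294.978698214): X=3082589.5021, Y=-980946.0906, Z=5482163.4350
→ Helmert 7p (PV): X=3082367.8123, Y=-980321.2441, Z=5482410.8240
→ Helmert 7p (PV): X=3082742.1874, Y=-980448.0032, Z=5482881.8018
→ Helmert 7p (PV): X=3082851.0267, Y=-980878.5365, Z=5483442.7113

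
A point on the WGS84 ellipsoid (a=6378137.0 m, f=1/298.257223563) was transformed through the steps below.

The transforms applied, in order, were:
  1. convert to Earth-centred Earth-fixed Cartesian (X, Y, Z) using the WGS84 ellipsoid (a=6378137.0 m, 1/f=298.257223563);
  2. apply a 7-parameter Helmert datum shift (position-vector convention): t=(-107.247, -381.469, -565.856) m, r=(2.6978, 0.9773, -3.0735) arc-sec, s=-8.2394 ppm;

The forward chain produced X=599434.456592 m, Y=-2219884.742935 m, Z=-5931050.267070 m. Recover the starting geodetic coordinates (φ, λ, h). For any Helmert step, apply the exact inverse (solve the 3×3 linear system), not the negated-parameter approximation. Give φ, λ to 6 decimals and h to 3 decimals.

φ=-68.938900°, λ=-74.882763°, h=1044.128 m

start: X=599434.4566, Y=-2219884.7429, Z=-5931050.2671 m
→ Helmert⁻¹: X=599607.8163, Y=-2219590.1937, Z=-5930501.4034
→ geod (Bowring, a=6378137.000): φ=-68.93890000°, λ=-74.88276300°, h=1044.1280 m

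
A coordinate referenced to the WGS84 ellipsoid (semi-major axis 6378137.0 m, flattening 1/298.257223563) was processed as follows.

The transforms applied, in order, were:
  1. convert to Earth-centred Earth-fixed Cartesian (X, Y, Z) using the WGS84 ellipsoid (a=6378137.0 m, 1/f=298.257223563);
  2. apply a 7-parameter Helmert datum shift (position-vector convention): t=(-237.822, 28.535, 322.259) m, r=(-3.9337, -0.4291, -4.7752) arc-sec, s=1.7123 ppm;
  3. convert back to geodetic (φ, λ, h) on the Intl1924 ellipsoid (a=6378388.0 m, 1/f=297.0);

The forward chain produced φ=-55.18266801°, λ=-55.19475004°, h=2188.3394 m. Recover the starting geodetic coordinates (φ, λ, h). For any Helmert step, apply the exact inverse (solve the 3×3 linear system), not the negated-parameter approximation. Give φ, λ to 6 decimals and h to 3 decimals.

start: φ=-55.182668°, λ=-55.194750°, h=2188.339 m
→ ECEF (a=6378388.000, f=1/297.0): X=2084146.9098, Y=-2998108.1832, Z=-5214924.1187
→ Helmert⁻¹: X=2084439.7190, Y=-2997983.8664, Z=-5215298.9588
→ geod (Bowring, a=6378137.000): φ=-55.18334000°, λ=-55.18986400°, h=2722.7120 m

φ=-55.183340°, λ=-55.189864°, h=2722.712 m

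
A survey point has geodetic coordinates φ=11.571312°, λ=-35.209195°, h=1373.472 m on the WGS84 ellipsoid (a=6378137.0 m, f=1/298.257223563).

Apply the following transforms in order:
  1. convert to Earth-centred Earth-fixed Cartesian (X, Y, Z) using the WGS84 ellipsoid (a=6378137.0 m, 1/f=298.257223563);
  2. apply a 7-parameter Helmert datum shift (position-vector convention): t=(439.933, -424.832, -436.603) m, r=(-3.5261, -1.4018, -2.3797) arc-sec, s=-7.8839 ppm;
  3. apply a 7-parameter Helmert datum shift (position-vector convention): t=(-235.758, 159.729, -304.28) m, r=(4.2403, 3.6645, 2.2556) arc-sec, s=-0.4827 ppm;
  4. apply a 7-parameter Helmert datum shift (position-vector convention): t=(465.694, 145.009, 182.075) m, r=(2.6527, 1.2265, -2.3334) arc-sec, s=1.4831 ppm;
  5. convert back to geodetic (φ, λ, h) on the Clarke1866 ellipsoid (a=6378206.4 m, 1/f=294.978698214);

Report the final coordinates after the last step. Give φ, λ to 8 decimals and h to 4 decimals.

φ=11.56474980°, λ=-35.20727868°, h=1761.4728 m

start: φ=11.571312°, λ=-35.209195°, h=1373.472 m
→ ECEF (a=6378137.000, f=1/298.257223563): X=5107144.2114, Y=-3603921.5358, Z=1271256.1279
→ Helmert 7p (PV): X=5107493.6621, Y=-3604355.1441, Z=1270905.8196
→ Helmert 7p (PV): X=5107317.4329, Y=-3604163.9493, Z=1270436.0897
→ Helmert 7p (PV): X=5107757.4832, Y=-3604098.4016, Z=1270543.3276
→ geod (Bowring, a=6378206.400): φ=11.56474980°, λ=-35.20727868°, h=1761.4728 m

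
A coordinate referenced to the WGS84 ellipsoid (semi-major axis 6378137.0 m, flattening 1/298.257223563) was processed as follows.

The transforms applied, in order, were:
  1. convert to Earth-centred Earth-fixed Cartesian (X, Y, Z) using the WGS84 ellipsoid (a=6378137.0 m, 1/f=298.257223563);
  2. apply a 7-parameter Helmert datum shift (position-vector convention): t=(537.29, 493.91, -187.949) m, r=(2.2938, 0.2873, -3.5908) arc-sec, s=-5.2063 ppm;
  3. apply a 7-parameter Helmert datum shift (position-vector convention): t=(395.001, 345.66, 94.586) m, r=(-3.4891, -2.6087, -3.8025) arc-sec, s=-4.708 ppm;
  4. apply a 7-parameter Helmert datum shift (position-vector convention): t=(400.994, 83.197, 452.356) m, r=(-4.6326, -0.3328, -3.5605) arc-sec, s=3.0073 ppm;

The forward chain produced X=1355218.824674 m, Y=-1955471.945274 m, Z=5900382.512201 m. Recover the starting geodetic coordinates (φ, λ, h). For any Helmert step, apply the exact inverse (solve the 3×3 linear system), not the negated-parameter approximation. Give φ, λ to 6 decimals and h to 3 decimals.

start: X=1355218.8247, Y=-1955471.9453, Z=5900382.5122 m
→ Helmert⁻¹: X=1354857.0337, Y=-1955658.3820, Z=5899866.3043
→ Helmert⁻¹: X=1354579.0862, Y=-1956088.0772, Z=5899749.2743
→ Helmert⁻¹: X=1354074.6880, Y=-1956502.9894, Z=5899991.5839
→ geod (Bowring, a=6378137.000): φ=68.16967900°, λ=-55.31330800°, h=1976.7170 m

φ=68.169679°, λ=-55.313308°, h=1976.717 m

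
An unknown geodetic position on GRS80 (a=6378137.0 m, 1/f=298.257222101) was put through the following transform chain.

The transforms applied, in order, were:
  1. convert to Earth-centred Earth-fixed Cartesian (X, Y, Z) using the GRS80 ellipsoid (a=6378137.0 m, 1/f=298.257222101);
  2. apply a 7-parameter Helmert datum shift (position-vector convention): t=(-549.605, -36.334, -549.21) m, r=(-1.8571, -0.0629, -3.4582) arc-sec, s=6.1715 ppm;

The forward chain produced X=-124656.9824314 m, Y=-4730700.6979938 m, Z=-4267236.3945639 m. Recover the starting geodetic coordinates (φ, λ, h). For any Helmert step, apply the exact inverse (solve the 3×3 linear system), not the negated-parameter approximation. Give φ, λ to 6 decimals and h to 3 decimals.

φ=-42.230054°, λ=-91.501858°, h=3190.102 m

start: X=-124656.9824, Y=-4730700.6980, Z=-4267236.3946 m
→ Helmert⁻¹: X=-124028.6002, Y=-4730598.8332, Z=-4266703.4069
→ geod (Bowring, a=6378137.000): φ=-42.23005400°, λ=-91.50185800°, h=3190.1020 m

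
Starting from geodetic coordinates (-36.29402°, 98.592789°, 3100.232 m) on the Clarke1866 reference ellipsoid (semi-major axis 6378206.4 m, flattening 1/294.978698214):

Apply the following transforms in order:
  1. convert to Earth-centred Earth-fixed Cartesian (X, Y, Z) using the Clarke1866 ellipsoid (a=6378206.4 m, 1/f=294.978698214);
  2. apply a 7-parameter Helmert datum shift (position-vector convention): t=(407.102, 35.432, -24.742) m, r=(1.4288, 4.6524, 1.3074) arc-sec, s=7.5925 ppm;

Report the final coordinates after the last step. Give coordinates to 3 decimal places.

start: φ=-36.294020°, λ=98.592789°, h=3100.232 m
→ ECEF (a=6378206.400, f=1/294.978698214): X=-769372.9939, Y=5091575.7972, Z=-3756180.6875
→ Helmert 7p (PV): X=-769088.7294, Y=5091671.0297, Z=-3756181.3249

X=-769088.729 m, Y=5091671.030 m, Z=-3756181.325 m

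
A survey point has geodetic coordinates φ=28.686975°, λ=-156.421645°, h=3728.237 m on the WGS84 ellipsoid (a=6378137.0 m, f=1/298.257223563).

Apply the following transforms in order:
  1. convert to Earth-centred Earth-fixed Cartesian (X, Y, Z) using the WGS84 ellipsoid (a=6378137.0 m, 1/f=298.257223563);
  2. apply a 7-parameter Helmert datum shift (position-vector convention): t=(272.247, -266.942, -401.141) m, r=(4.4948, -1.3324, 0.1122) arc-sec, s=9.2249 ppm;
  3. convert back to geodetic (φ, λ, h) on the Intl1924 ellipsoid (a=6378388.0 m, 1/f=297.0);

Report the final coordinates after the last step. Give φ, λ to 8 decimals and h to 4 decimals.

φ=28.68426883°, λ=-156.41745676°, h=3239.0423 m

start: φ=28.686975°, λ=-156.421645°, h=3728.237 m
→ ECEF (a=6378137.000, f=1/298.257223563): X=-5135085.9243, Y=-2241154.0673, Z=3045301.3795
→ Helmert 7p (PV): X=-5134879.5006, Y=-2241510.8390, Z=3044846.3215
→ geod (Bowring, a=6378388.000): φ=28.68426883°, λ=-156.41745676°, h=3239.0423 m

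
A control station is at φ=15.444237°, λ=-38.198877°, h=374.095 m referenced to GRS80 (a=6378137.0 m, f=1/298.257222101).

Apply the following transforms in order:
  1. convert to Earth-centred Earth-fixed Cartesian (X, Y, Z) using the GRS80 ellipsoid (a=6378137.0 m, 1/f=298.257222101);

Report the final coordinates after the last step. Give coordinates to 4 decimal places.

X=4832814.2181 m, Y=-3802896.4031 m, Z=1687630.2528 m

start: φ=15.444237°, λ=-38.198877°, h=374.095 m
→ ECEF (a=6378137.000, f=1/298.257222101): X=4832814.2181, Y=-3802896.4031, Z=1687630.2528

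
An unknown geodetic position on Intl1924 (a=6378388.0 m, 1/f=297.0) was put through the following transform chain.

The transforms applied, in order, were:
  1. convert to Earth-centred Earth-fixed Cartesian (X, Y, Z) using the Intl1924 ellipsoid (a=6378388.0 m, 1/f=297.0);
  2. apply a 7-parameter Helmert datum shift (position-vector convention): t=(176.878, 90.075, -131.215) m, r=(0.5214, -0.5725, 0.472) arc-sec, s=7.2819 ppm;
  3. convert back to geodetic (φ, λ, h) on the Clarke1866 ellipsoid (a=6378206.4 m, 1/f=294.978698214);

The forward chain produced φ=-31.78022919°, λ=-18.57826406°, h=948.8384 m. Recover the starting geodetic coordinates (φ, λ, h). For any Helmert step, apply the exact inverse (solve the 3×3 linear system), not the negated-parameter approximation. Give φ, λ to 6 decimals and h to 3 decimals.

φ=-31.778808°, λ=-18.580007°, h=493.087 m

start: φ=-31.780229°, λ=-18.578264°, h=948.838 m
→ ECEF (a=6378206.400, f=1/294.978698214): X=5145004.9052, Y=-1729312.8394, Z=-3340061.1918
→ Helmert⁻¹: X=5144777.3358, Y=-1729410.5367, Z=-3339915.5639
→ geod (Bowring, a=6378388.000): φ=-31.77880800°, λ=-18.58000700°, h=493.0870 m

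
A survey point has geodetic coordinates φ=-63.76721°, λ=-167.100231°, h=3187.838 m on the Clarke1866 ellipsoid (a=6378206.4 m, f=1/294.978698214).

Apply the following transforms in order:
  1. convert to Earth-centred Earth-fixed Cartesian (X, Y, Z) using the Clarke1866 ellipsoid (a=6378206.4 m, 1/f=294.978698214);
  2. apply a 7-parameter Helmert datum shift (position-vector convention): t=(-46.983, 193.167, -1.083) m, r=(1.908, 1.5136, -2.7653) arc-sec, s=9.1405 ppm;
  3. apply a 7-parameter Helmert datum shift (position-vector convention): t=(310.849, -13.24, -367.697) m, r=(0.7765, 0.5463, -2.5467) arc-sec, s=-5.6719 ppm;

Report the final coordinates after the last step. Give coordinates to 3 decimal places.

start: φ=-63.767210°, λ=-167.100231°, h=3187.838 m
→ ECEF (a=6378206.400, f=1/294.978698214): X=-2757024.8621, Y=-631431.2887, Z=-5700958.2780
→ Helmert 7p (PV): X=-2757147.3459, Y=-631154.1950, Z=-5700997.0799
→ Helmert 7p (PV): X=-2756843.7506, Y=-631108.3518, Z=-5701327.5151

X=-2756843.751 m, Y=-631108.352 m, Z=-5701327.515 m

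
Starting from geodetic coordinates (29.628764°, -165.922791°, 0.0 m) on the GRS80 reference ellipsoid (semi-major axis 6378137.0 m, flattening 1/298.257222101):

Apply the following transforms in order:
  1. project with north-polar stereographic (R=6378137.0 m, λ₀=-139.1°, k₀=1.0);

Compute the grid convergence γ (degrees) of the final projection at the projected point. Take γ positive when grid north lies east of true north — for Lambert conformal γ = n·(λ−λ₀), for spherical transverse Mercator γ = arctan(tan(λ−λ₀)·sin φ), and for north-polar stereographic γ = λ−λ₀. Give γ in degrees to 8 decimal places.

-26.82279100

start: φ=29.628764°, λ=-165.922791°, h=0.000 m
→ into stereo (λ₀=-139.1°): φ=29.62876400°, λ−λ₀=-26.82279100°
convergence γ = -26.82279100°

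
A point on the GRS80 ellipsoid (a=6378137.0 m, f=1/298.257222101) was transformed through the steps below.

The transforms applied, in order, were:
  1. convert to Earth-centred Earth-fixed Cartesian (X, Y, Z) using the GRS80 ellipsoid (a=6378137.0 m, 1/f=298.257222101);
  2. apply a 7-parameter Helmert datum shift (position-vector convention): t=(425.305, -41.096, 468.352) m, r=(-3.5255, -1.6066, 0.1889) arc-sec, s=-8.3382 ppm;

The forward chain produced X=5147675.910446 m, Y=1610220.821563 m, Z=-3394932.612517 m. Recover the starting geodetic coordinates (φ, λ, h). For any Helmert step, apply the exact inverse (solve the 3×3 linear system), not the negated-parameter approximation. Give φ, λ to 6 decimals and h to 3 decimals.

start: X=5147675.9104, Y=1610220.8216, Z=-3394932.6125 m
→ Helmert⁻¹: X=5147268.5522, Y=1610328.6657, Z=-3395441.8445
→ geod (Bowring, a=6378137.000): φ=-32.36695500°, λ=17.37235000°, h=1067.0280 m

φ=-32.366955°, λ=17.372350°, h=1067.028 m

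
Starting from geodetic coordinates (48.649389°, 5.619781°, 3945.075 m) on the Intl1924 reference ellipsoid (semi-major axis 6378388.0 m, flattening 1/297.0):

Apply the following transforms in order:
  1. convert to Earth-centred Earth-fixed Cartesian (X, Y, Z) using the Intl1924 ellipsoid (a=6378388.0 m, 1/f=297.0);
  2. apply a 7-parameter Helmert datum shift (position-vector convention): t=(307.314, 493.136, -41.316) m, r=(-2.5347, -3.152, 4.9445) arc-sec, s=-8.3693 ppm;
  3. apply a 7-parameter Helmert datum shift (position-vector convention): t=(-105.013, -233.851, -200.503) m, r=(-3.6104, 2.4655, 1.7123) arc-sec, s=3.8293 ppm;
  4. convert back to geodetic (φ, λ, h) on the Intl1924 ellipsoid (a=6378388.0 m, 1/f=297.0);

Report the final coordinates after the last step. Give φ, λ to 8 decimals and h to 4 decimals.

start: φ=48.649389°, λ=5.619781°, h=3945.075 m
→ ECEF (a=6378388.000, f=1/297.0): X=4204284.1867, Y=413699.1753, Z=4767940.4424
→ Helmert 7p (PV): X=4204473.5370, Y=414348.2222, Z=4767918.3849
→ Helmert 7p (PV): X=4204438.1760, Y=414234.3179, Z=4767678.6304
→ geod (Bowring, a=6378388.000): φ=48.64644696°, λ=5.62679910°, h=3884.4354 m

φ=48.64644696°, λ=5.62679910°, h=3884.4354 m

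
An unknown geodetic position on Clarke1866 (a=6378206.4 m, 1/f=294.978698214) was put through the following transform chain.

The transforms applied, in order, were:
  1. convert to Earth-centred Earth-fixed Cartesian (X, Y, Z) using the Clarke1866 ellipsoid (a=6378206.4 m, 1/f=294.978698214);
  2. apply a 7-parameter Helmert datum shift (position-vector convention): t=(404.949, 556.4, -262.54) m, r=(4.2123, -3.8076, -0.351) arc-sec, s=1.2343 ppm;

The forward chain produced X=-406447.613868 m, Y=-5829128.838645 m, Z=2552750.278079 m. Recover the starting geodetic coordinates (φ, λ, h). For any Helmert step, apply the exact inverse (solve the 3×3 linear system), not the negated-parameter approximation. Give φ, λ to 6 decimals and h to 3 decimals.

start: X=-406447.6139, Y=-5829128.8386, Z=2552750.2781 m
→ Helmert⁻¹: X=-406795.0101, Y=-5829626.5957, Z=2553136.2277
→ geod (Bowring, a=6378206.400): φ=23.74337800°, λ=-93.99166500°, h=2462.6850 m

φ=23.743378°, λ=-93.991665°, h=2462.685 m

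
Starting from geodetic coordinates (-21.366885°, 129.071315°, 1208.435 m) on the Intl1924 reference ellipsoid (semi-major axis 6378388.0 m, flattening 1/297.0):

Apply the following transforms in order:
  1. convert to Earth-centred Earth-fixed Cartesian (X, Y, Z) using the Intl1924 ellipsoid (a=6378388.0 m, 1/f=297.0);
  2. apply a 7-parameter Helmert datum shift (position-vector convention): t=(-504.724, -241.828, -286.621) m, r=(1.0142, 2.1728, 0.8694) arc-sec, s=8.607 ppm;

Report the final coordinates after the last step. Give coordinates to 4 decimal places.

X=-3746854.6523 m, Y=4614300.7760 m, Z=-2309985.4701 m

start: φ=-21.366885°, λ=129.071315°, h=1208.435 m
→ ECEF (a=6378388.000, f=1/297.0): X=-3746273.9028, Y=4614507.3205, Z=-2309741.1225
→ Helmert 7p (PV): X=-3746854.6523, Y=4614300.7760, Z=-2309985.4701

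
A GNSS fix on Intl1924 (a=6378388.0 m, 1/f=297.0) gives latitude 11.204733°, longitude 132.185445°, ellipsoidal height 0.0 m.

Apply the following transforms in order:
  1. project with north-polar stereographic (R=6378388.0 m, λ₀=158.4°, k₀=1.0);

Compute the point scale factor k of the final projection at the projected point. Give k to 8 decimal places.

start: φ=11.204733°, λ=132.185445°, h=0.000 m
→ into stereo (λ₀=158.4°): φ=11.20473300°, λ−λ₀=-26.21455500°
scale k = 1.67459955

1.67459955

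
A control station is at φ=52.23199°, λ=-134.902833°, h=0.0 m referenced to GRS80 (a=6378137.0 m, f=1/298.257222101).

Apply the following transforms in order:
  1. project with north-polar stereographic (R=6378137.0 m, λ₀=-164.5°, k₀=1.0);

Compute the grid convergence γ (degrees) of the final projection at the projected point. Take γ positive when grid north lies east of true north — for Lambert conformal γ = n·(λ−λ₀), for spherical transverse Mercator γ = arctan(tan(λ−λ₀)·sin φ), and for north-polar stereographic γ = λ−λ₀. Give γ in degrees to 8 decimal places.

start: φ=52.231990°, λ=-134.902833°, h=0.000 m
→ into stereo (λ₀=-164.5°): φ=52.23199000°, λ−λ₀=29.59716700°
convergence γ = 29.59716700°

29.59716700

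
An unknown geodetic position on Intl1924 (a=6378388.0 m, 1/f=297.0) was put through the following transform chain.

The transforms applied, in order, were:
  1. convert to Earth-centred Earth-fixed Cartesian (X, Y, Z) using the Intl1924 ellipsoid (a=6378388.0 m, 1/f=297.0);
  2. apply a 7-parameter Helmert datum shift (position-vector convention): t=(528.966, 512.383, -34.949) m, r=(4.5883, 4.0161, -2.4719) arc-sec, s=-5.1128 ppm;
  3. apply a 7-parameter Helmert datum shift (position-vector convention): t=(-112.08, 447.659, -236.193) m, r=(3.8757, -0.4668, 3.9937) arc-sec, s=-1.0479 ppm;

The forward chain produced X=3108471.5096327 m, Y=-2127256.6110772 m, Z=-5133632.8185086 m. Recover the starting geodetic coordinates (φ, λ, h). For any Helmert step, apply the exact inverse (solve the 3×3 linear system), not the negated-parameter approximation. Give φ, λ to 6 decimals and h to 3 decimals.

φ=-53.910646°, λ=-34.403402°, h=2793.405 m

start: X=3108471.5096, Y=-2127256.6111, Z=-5133632.8185 m
→ Helmert⁻¹: X=3108534.0300, Y=-2127863.1428, Z=-5133369.0574
→ Helmert⁻¹: X=3108146.4100, Y=-2128463.3471, Z=-5133252.4897
→ geod (Bowring, a=6378388.000): φ=-53.91064600°, λ=-34.40340200°, h=2793.4050 m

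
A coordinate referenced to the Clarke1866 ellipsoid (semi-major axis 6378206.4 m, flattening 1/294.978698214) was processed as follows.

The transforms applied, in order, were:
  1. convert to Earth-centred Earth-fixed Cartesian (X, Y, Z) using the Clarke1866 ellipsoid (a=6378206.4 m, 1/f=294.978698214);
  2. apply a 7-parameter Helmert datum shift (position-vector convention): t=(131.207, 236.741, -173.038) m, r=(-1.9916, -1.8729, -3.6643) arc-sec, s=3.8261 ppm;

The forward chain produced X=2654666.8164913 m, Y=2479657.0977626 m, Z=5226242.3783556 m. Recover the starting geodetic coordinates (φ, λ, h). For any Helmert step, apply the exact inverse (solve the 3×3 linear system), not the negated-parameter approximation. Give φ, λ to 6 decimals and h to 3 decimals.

start: X=2654666.8165, Y=2479657.0978, Z=5226242.3784 m
→ Helmert⁻¹: X=2654528.8623, Y=2479407.5644, Z=5226395.2564
→ geod (Bowring, a=6378206.400): φ=55.38275600°, λ=43.04636800°, h=1081.0420 m

φ=55.382756°, λ=43.046368°, h=1081.042 m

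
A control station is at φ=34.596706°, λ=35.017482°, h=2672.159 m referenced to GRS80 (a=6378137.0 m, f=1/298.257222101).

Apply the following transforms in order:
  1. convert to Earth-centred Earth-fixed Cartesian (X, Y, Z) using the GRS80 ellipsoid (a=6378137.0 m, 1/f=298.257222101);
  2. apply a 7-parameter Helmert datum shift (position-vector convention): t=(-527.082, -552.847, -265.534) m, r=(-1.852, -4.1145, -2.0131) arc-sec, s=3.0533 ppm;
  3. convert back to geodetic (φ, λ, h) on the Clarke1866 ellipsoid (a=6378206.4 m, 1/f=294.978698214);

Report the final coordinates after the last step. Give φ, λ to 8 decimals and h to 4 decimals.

start: φ=34.596706°, λ=35.017482°, h=2672.159 m
→ ECEF (a=6378137.000, f=1/298.257222101): X=4306311.4335, Y=3017270.2912, Z=3602645.1298
→ Helmert 7p (PV): X=4305755.0834, Y=3016716.9754, Z=3602449.4054
→ geod (Bowring, a=6378206.400): φ=34.60121202°, λ=35.01602269°, h=1931.7457 m

φ=34.60121202°, λ=35.01602269°, h=1931.7457 m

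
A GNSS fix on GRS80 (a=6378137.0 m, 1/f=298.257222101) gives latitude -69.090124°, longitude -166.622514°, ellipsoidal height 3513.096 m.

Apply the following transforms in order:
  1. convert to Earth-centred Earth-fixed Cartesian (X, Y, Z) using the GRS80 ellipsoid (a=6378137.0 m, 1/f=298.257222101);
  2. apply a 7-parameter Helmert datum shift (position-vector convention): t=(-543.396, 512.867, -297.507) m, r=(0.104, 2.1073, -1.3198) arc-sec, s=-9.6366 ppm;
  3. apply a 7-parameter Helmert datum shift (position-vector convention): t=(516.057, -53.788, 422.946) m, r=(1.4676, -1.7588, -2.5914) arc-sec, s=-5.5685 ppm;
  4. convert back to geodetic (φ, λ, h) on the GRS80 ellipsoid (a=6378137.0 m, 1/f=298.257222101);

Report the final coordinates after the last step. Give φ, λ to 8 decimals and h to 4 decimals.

start: φ=-69.090124°, λ=-166.622514°, h=3513.096 m
→ ECEF (a=6378137.000, f=1/298.257222101): X=-2222303.0454, Y=-528504.5501, Z=-5938850.0536
→ Helmert 7p (PV): X=-2222889.0812, Y=-527969.3763, Z=-5939067.8929
→ Helmert 7p (PV): X=-2222316.6375, Y=-527950.0403, Z=-5938634.5860
→ geod (Bowring, a=6378137.000): φ=-69.09039757°, λ=-166.63612474°, h=3270.7727 m

φ=-69.09039757°, λ=-166.63612474°, h=3270.7727 m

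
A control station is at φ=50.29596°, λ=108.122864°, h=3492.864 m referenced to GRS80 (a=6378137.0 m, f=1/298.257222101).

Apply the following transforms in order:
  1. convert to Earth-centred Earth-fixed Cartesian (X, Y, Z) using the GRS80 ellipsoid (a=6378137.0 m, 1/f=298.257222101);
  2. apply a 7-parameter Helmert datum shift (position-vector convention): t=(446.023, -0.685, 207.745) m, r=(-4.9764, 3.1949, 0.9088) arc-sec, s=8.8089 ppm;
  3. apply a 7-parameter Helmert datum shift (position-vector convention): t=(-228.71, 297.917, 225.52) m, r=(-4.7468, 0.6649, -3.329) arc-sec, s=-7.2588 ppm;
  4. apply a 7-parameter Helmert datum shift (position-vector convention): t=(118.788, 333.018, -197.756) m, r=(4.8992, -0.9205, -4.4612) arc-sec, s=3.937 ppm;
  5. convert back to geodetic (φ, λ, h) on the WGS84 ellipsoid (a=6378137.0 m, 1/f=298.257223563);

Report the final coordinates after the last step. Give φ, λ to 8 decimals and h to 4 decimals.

φ=50.29287451°, λ=108.11229684°, h=4024.5333 m

start: φ=50.295960°, λ=108.122864°, h=3492.864 m
→ ECEF (a=6378137.000, f=1/298.257222101): X=-1270607.3745, Y=3882181.3509, Z=4886571.7564
→ Helmert 7p (PV): X=-1270113.9588, Y=3882327.1611, Z=4886748.5643
→ Helmert 7p (PV): X=-1270255.0387, Y=3882729.8544, Z=4886853.3628
→ Helmert 7p (PV): X=-1270079.0824, Y=3882989.5596, Z=4886761.4004
→ geod (Bowring, a=6378137.000): φ=50.29287451°, λ=108.11229684°, h=4024.5333 m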